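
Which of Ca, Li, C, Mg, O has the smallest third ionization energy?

Consider each +2 ion: Ca²⁺ is the bare [Ar] core; Li²⁺ is already 1 electron into the core; C²⁺ still has 2 valence electrons; Mg²⁺ is the bare [Ne] core; O²⁺ still has 4 valence electrons.
Usually core removal costs more than valence removal, but here the competition is close: a tightly held n=2 valence electron can cost more to remove than an n=3 core electron, so the actual values have to decide it.
Valence configurations: C²⁺ [He]2s², O²⁺ [He]2s²2p².
Approximate IE_3 values (kJ/mol): Ca 4912, Li 11815, C 4620, Mg 7733, O 5300.
Overall IE_3 order: C < Ca < O < Mg < Li.

C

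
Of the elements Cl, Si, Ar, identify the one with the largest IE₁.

Ar

IE₁ increases left→right with effective nuclear charge and decreases top→bottom as the valence shell moves farther out.
All lie in period 3, so first ionization energy increases left to right.
The largest IE₁ among these belongs to Ar.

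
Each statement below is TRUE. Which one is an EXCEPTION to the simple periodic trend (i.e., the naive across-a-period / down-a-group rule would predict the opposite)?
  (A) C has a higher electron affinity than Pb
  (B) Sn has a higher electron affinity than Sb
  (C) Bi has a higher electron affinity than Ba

(B)

The general trend: electron affinity increases across a period and decreases down a group.
(A) C (period 2, group 14) vs Pb (period 6, group 14): the stated order agrees with the simple trend.
(B) Sn (period 5, group 14) vs Sb (period 5, group 15): the stated order contradicts the simple trend.
(C) Bi (period 6, group 15) vs Ba (period 6, group 2): the stated order agrees with the simple trend.
The exception is (B): adding an electron to Sb's half-filled 5p³ is unfavourable, so Sn has the more exothermic EA.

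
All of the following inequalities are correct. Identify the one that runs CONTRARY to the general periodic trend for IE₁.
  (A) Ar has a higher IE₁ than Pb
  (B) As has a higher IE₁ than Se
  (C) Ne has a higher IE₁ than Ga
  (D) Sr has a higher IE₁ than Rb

(B)

The general trend: IE₁ increases across a period and decreases down a group.
(A) Ar (period 3, group 18) vs Pb (period 6, group 14): the stated order agrees with the simple trend.
(B) As (period 4, group 15) vs Se (period 4, group 16): the stated order contradicts the simple trend.
(C) Ne (period 2, group 18) vs Ga (period 4, group 13): the stated order agrees with the simple trend.
(D) Sr (period 5, group 2) vs Rb (period 5, group 1): the stated order agrees with the simple trend.
The exception is (B): Se (4p⁴) ionizes more easily than half-filled As (4p³).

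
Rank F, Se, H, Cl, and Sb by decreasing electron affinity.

Cl > F > Se > Sb > H

EA tends to increase across a period and decrease down a group, though the pattern is less regular than for IE or radius.
Neither a single period nor a single group — weigh both effects.
Sb > H: period and group pull opposite ways; the across-period shift dominates (103 vs 73 kJ/mol).
Se > Sb: both effects reinforce here, so Se is clearly the higher of the two.
F > Se: relative to Se, both the across-period and down-group shifts push F's electron affinity up.
Cl > F: this pair runs against the simple trend — see the exception note.
Note the exception: Cl has a higher electron affinity than F, contrary to the simple trend — F's small 2p subshell makes the incoming electron feel strong e⁻–e⁻ repulsion, so Cl actually releases more energy on gaining an electron.
Approximate values (kJ/mol): H 73, F 328, Cl 349, Se 195, Sb 103.
So from highest to lowest: Cl > F > Se > Sb > H.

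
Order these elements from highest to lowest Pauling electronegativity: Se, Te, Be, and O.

O > Se > Te > Be

Electronegativity increases across a period and decreases down a group, tracking effective nuclear charge and atomic size.
Here both period and group differ, so the two effects have to be weighed against each other.
Te > Be: the two effects oppose for this pair; the across-period effect wins (2.10 vs 1.57).
Se > Te: Se sits above Te in group 16, so the down-group effect alone puts Se higher.
O > Se: they share group 16; the group trend gives O the larger value.
For reference (Pauling): Be 1.57, O 3.44, Se 2.55, Te 2.10.
So from highest to lowest: O > Se > Te > Be.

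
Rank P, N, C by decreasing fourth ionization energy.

The fourth ionization energy removes an electron from the +3 ion. For each element: P³⁺ still has 2 valence electrons; N³⁺ still has 2 valence electrons; C³⁺ still has 1 valence electron.
All are still removing valence electrons, so compare the +3 ions as you would atoms: IE_4 generally rises across a period (higher Z_eff) and falls down a group (larger shell), subject to the usual subshell exceptions.
Valence configurations: P³⁺ [Ne]3s², N³⁺ [He]2s², C³⁺ [He]2s¹.
The numbers (kJ/mol): P 4964, N 7475, C 6223.
So the fourth ionization energies run P < C < N.

N > C > P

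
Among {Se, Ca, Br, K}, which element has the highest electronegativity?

Br

K is in period 4, group 1; Ca is in period 4, group 2; Se is in period 4, group 16; Br is in period 4, group 17.
EN rises left→right (higher Z_eff, smaller atoms) and falls top→bottom (larger, more shielded atoms).
All lie in period 4, so electronegativity increases left to right.
The highest electronegativity among these belongs to Br.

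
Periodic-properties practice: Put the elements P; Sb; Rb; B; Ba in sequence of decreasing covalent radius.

Rb > Ba > Sb > P > B

B is in period 2, group 13; P is in period 3, group 15; Rb is in period 5, group 1; Sb is in period 5, group 15; Ba is in period 6, group 2.
Atomic radius shrinks across a period as nuclear charge pulls the same shell inward, and grows down a group as new shells are added.
These span different periods and groups, so the two trends combine.
P > B: the two effects oppose for this pair; the down-group effect wins (111 vs 85 pm).
Sb > P: they share group 15; the group trend gives Sb the larger value.
Ba > Sb: relative to Sb, both the across-period and down-group shifts push Ba's atomic radius up.
Rb > Ba: period and group pull opposite ways; the across-period shift dominates (210 vs 196 pm).
For reference (pm): B 85, P 111, Rb 210, Sb 140, Ba 196.
So from largest to smallest: Rb > Ba > Sb > P > B.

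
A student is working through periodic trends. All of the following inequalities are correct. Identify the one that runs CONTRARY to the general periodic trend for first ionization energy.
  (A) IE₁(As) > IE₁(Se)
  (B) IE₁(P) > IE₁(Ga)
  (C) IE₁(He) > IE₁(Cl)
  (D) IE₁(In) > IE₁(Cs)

(A)

The general trend: first ionization energy increases across a period and decreases down a group.
(A) As (period 4, group 15) vs Se (period 4, group 16): the stated order contradicts the simple trend.
(B) P (period 3, group 15) vs Ga (period 4, group 13): the stated order agrees with the simple trend.
(C) He (period 1, group 18) vs Cl (period 3, group 17): the stated order agrees with the simple trend.
(D) In (period 5, group 13) vs Cs (period 6, group 1): the stated order agrees with the simple trend.
The exception is (A): Se (4p⁴) ionizes more easily than half-filled As (4p³).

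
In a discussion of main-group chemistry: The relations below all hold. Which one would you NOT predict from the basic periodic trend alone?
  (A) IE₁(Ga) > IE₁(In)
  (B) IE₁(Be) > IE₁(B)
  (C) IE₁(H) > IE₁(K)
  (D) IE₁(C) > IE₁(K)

The general trend: IE₁ increases across a period and decreases down a group.
(A) Ga (period 4, group 13) vs In (period 5, group 13): the stated order agrees with the simple trend.
(B) Be (period 2, group 2) vs B (period 2, group 13): the stated order contradicts the simple trend.
(C) H (period 1, group 1) vs K (period 4, group 1): the stated order agrees with the simple trend.
(D) C (period 2, group 14) vs K (period 4, group 1): the stated order agrees with the simple trend.
The exception is (B): removing B's lone 2p electron is easier than breaking Be's filled 2s².

(B)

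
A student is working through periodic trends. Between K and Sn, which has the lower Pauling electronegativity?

EN rises left→right (higher Z_eff, smaller atoms) and falls top→bottom (larger, more shielded atoms).
Here both period and group differ, so the two effects have to be weighed against each other.
Sn > K: the two effects oppose for this pair; the across-period effect wins (1.96 vs 0.82).
Tabulated electronegativity (Pauling): K 0.82, Sn 1.96.
So K has the lower Pauling electronegativity (K < Sn).

K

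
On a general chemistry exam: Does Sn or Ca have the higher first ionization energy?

Sn

First ionization energy rises across a period (greater Z_eff holds electrons more tightly) and falls down a group (valence electrons are farther from the nucleus).
Here both period and group differ, so the two effects have to be weighed against each other.
Sn > Ca: the two effects oppose for this pair; the across-period effect wins (709 vs 590 kJ/mol).
For reference (kJ/mol): Ca 590, Sn 709.
So Sn has the higher first ionization energy (Sn > Ca).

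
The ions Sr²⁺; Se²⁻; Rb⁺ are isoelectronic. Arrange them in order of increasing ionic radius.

All of these have 36 electrons, so size is governed by nuclear charge alone: the more protons, the stronger the pull on the same electron cloud, and the smaller the ion.
Nuclear charges: Sr²⁺ (Z=38), Rb⁺ (Z=37), Se²⁻ (Z=34).
Smallest to largest: Sr²⁺ < Rb⁺ < Se²⁻.

Sr²⁺ < Rb⁺ < Se²⁻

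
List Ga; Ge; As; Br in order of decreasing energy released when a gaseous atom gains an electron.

Ga is in period 4, group 13; Ge is in period 4, group 14; As is in period 4, group 15; Br is in period 4, group 17.
Atoms with high Z_eff and room in the valence shell (especially the halogens) have the most exothermic electron affinities.
All lie in period 4; the across-period trend (electron affinity increases left to right) applies, with the exception below.
Note the exception: Ge has a higher electron affinity than As, contrary to the simple trend — adding an electron to As's half-filled 4p³ is unfavourable, so Ge (4p²) has the more exothermic EA.
For reference (kJ/mol): Ga 29, Ge 119, As 78, Br 325.
So from highest to lowest: Br > Ge > As > Ga.

Br > Ge > As > Ga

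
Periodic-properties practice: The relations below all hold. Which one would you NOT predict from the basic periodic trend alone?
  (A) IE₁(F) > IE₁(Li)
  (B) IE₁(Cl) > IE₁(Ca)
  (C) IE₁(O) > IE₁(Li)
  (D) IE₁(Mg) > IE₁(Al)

(D)

The general trend: first ionization energy increases across a period and decreases down a group.
(A) F (period 2, group 17) vs Li (period 2, group 1): the stated order agrees with the simple trend.
(B) Cl (period 3, group 17) vs Ca (period 4, group 2): the stated order agrees with the simple trend.
(C) O (period 2, group 16) vs Li (period 2, group 1): the stated order agrees with the simple trend.
(D) Mg (period 3, group 2) vs Al (period 3, group 13): the stated order contradicts the simple trend.
The exception is (D): Al's single 3p electron is easier to remove than one from Mg's filled 3s².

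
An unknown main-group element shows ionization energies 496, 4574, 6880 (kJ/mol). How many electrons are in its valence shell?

1

Look for the largest jump between consecutive ionization energies: IE2/IE1 ≈ 9.2, far larger than any earlier ratio.
That jump marks the point where a core electron is being removed. So the atom has 1 valence electron.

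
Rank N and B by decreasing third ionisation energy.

After 2 electrons have been removed, what remains? N²⁺ still has 3 valence electrons; B²⁺ still has 1 valence electron.
All are still removing valence electrons, so compare the +2 ions as you would atoms: IE_3 generally rises across a period (higher Z_eff) and falls down a group (larger shell), subject to the usual subshell exceptions.
Valence configurations: N²⁺ [He]2s²2p¹, B²⁺ [He]2s¹.
Tabulated IE_3 (kJ/mol): N 4578, B 3660.
Hence IE_3: B < N.

N, B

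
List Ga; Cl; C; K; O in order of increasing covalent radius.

O < C < Cl < Ga < K

C is in period 2, group 14; O is in period 2, group 16; Cl is in period 3, group 17; K is in period 4, group 1; Ga is in period 4, group 13.
Radius decreases left→right (rising Z_eff, same n) and increases top→bottom (higher n).
Here both period and group differ, so the two effects have to be weighed against each other.
C > O: both are in period 2; the period trend gives C the larger value.
Cl > C: the two effects oppose for this pair; the down-group effect wins (99 vs 75 pm).
Ga > Cl: both effects reinforce here, so Ga is clearly the larger of the two.
K > Ga: both are in period 4; the period trend gives K the larger value.
For reference (pm): C 75, O 63, Cl 99, K 196, Ga 124.
So from smallest to largest: O < C < Cl < Ga < K.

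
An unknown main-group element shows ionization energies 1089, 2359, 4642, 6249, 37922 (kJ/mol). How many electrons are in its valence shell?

4

Look for the largest jump between consecutive ionization energies: IE5/IE4 ≈ 6.1, far larger than any earlier ratio.
That jump marks the point where a core electron is being removed. So the atom has 4 valence electrons.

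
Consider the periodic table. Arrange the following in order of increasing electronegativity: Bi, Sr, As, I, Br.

Sr, Bi, As, I, Br

As is in period 4, group 15; Br is in period 4, group 17; Sr is in period 5, group 2; I is in period 5, group 17; Bi is in period 6, group 15.
Electronegativity increases across a period and decreases down a group, tracking effective nuclear charge and atomic size.
Neither a single period nor a single group — weigh both effects.
Bi > Sr: period and group pull opposite ways; the across-period shift dominates (2.02 vs 0.95).
As > Bi: As sits above Bi in group 15, so the down-group effect alone puts As higher.
I > As: the two effects oppose for this pair; the across-period effect wins (2.66 vs 2.18).
Br > I: Br sits above I in group 17, so the down-group effect alone puts Br higher.
Approximate values (Pauling): As 2.18, Br 2.96, Sr 0.95, I 2.66, Bi 2.02.
So from lowest to highest: Sr < Bi < As < I < Br.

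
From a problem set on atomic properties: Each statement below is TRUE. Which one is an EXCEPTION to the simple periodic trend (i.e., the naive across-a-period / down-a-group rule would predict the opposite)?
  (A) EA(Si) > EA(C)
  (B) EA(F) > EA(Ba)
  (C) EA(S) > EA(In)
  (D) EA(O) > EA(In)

(A)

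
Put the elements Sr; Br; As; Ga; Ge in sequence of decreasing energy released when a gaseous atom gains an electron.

Ga is in period 4, group 13; Ge is in period 4, group 14; As is in period 4, group 15; Br is in period 4, group 17; Sr is in period 5, group 2.
Adding an electron releases more energy for atoms nearer the top right (short of the noble gases).
Here both period and group differ, so the two effects have to be weighed against each other.
Ga > Sr: relative to Sr, both the across-period and down-group shifts push Ga's electron affinity up.
As > Ga: As lies to the right of Ga in period 4, so the across-period effect alone puts As higher.
Ge > As: this pair runs against the simple trend — see the exception note.
Br > Ge: both are in period 4; the period trend gives Br the larger value.
Note the exception: Ge has a higher electron affinity than As, contrary to the simple trend — adding an electron to As's half-filled 4p³ is unfavourable, so Ge (4p²) has the more exothermic EA.
For reference (kJ/mol): Ga 29, Ge 119, As 78, Br 325, Sr 5.
So from highest to lowest: Br > Ge > As > Ga > Sr.

Br > Ge > As > Ga > Sr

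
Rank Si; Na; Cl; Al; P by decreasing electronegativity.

Cl, P, Si, Al, Na

Na is in period 3, group 1; Al is in period 3, group 13; Si is in period 3, group 14; P is in period 3, group 15; Cl is in period 3, group 17.
Electronegativity increases across a period and decreases down a group, tracking effective nuclear charge and atomic size.
All lie in period 3, so electronegativity increases left to right.
So from highest to lowest: Cl > P > Si > Al > Na.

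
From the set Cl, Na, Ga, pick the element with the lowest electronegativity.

Na

Atoms toward the upper right of the periodic table pull bonding electrons most strongly.
Neither a single period nor a single group — weigh both effects.
Ga > Na: period and group pull opposite ways; the across-period shift dominates (1.81 vs 0.93).
Cl > Ga: both effects reinforce here, so Cl is clearly the higher of the two.
Tabulated electronegativity (Pauling): Na 0.93, Cl 3.16, Ga 1.81.
The lowest electronegativity among these belongs to Na.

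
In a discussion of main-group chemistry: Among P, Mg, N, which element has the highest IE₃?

Mg

The third ionization energy removes an electron from the +2 ion. For each element: P²⁺ still has 3 valence electrons; Mg²⁺ is the bare [Ne] core; N²⁺ still has 3 valence electrons.
Pulling an electron out of a noble-gas core costs far more than removing a remaining valence electron, so Mg sits at the high end of IE_3.
Valence configurations: P²⁺ [Ne]3s²3p¹, N²⁺ [He]2s²2p¹.
Approximate IE_3 values (kJ/mol): P 2914, Mg 7733, N 4578.
Hence IE_3: P < N < Mg.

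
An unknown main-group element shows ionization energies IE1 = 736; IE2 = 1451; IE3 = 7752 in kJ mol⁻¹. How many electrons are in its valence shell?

2

Look for the largest jump between consecutive ionization energies: IE3/IE2 ≈ 5.3, far larger than any earlier ratio.
That jump marks the point where a core electron is being removed. So the atom has 2 valence electrons.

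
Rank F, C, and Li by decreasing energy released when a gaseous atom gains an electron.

F > C > Li

Li is in period 2, group 1; C is in period 2, group 14; F is in period 2, group 17.
Adding an electron releases more energy for atoms nearer the top right (short of the noble gases).
All lie in period 2, so electron affinity increases left to right.
So from highest to lowest: F > C > Li.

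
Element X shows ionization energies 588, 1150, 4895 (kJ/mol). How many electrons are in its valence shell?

2

Look for the largest jump between consecutive ionization energies: IE3/IE2 ≈ 4.3, far larger than any earlier ratio.
That jump marks the point where a core electron is being removed. So the atom has 2 valence electrons.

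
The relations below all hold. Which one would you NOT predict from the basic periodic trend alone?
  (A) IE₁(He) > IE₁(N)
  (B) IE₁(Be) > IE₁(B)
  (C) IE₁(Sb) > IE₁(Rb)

(B)

The general trend: IE₁ increases across a period and decreases down a group.
(A) He (period 1, group 18) vs N (period 2, group 15): the stated order agrees with the simple trend.
(B) Be (period 2, group 2) vs B (period 2, group 13): the stated order contradicts the simple trend.
(C) Sb (period 5, group 15) vs Rb (period 5, group 1): the stated order agrees with the simple trend.
The exception is (B): removing B's lone 2p electron is easier than breaking Be's filled 2s².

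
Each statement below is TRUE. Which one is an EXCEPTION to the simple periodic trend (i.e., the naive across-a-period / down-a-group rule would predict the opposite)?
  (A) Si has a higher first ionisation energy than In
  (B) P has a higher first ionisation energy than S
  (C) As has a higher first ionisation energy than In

The general trend: first ionisation energy increases across a period and decreases down a group.
(A) Si (period 3, group 14) vs In (period 5, group 13): the stated order agrees with the simple trend.
(B) P (period 3, group 15) vs S (period 3, group 16): the stated order contradicts the simple trend.
(C) As (period 4, group 15) vs In (period 5, group 13): the stated order agrees with the simple trend.
The exception is (B): S (3p⁴) ionizes more easily than half-filled P (3p³) because the paired 3p electron in S is pushed out by e⁻–e⁻ repulsion.

(B)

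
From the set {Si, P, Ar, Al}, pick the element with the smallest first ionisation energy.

Al

Al is in period 3, group 13; Si is in period 3, group 14; P is in period 3, group 15; Ar is in period 3, group 18.
IE₁ increases left→right with effective nuclear charge and decreases top→bottom as the valence shell moves farther out.
All lie in period 3, so first ionization energy increases left to right.
The smallest first ionisation energy among these belongs to Al.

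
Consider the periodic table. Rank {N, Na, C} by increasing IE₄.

C < N < Na

The fourth ionization energy removes an electron from the +3 ion. For each element: N³⁺ still has 2 valence electrons; Na³⁺ is already 2 electrons into the core; C³⁺ still has 1 valence electron.
Breaking into a closed-shell core is much more expensive than removing a leftover valence electron — Na has the largest IE_4 here.
Valence configurations: N³⁺ [He]2s², C³⁺ [He]2s¹.
Approximate IE_4 values (kJ/mol): N 7475, Na 9543, C 6223.
So the fourth ionization energies run C < N < Na.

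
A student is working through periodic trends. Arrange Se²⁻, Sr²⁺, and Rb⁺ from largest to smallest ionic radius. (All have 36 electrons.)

Se²⁻, Rb⁺, Sr²⁺

All of these have 36 electrons, so size is governed by nuclear charge alone: the more protons, the stronger the pull on the same electron cloud, and the smaller the ion.
Nuclear charges: Sr²⁺ (Z=38), Rb⁺ (Z=37), Se²⁻ (Z=34).
Largest to smallest: Se²⁻ > Rb⁺ > Sr²⁺.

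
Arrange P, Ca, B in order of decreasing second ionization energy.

B > P > Ca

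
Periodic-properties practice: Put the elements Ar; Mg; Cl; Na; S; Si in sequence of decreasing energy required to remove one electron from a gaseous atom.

Na is in period 3, group 1; Mg is in period 3, group 2; Si is in period 3, group 14; S is in period 3, group 16; Cl is in period 3, group 17; Ar is in period 3, group 18.
First ionization energy rises across a period (greater Z_eff holds electrons more tightly) and falls down a group (valence electrons are farther from the nucleus).
All lie in period 3, so first ionization energy increases left to right.
So from highest to lowest: Ar > Cl > S > Si > Mg > Na.

Ar, Cl, S, Si, Mg, Na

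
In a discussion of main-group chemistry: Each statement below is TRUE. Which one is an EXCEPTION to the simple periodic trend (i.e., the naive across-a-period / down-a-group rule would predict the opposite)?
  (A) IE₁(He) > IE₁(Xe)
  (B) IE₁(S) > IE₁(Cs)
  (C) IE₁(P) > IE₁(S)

(C)

The general trend: first ionization energy increases across a period and decreases down a group.
(A) He (period 1, group 18) vs Xe (period 5, group 18): the stated order agrees with the simple trend.
(B) S (period 3, group 16) vs Cs (period 6, group 1): the stated order agrees with the simple trend.
(C) P (period 3, group 15) vs S (period 3, group 16): the stated order contradicts the simple trend.
The exception is (C): S (3p⁴) ionizes more easily than half-filled P (3p³) because the paired 3p electron in S is pushed out by e⁻–e⁻ repulsion.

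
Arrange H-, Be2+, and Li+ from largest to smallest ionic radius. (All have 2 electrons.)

H-, Li+, Be2+

All of these have 2 electrons, so size is governed by nuclear charge alone: the more protons, the stronger the pull on the same electron cloud, and the smaller the ion.
Nuclear charges: Be2+ (Z=4), Li+ (Z=3), H- (Z=1).
Largest to smallest: H- > Li+ > Be2+.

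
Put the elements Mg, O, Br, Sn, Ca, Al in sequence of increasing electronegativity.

Ca < Mg < Al < Sn < Br < O

Atoms toward the upper right of the periodic table pull bonding electrons most strongly.
Here both period and group differ, so the two effects have to be weighed against each other.
Mg > Ca: they share group 2; the group trend gives Mg the larger value.
Al > Mg: both are in period 3; the period trend gives Al the larger value.
Sn > Al: the two effects oppose for this pair; the across-period effect wins (1.96 vs 1.61).
Br > Sn: relative to Sn, both the across-period and down-group shifts push Br's electronegativity up.
O > Br: the two effects oppose for this pair; the down-group effect wins (3.44 vs 2.96).
Approximate values (Pauling): O 3.44, Mg 1.31, Al 1.61, Ca 1.00, Br 2.96, Sn 1.96.
So from lowest to highest: Ca < Mg < Al < Sn < Br < O.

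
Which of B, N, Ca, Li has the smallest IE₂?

Ca

The second ionization energy removes an electron from the +1 ion. For each element: B⁺ still has 2 valence electrons; N⁺ still has 4 valence electrons; Ca⁺ still has 1 valence electron; Li⁺ is the bare [He] core.
Breaking into a closed-shell core is much more expensive than removing a leftover valence electron — Li has the largest IE_2 here.
Valence configurations: B⁺ [He]2s², N⁺ [He]2s²2p², Ca⁺ [Ar]4s¹.
The numbers (kJ/mol): B 2427, N 2856, Ca 1145, Li 7298.
Hence IE_2: Ca < B < N < Li.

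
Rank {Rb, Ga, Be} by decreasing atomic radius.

Rb > Ga > Be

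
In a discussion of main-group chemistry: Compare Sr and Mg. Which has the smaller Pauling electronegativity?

Sr

Mg is in period 3, group 2; Sr is in period 5, group 2.
EN rises left→right (higher Z_eff, smaller atoms) and falls top→bottom (larger, more shielded atoms).
All are in group 2, so electronegativity increases up the group.
So Sr has the smaller Pauling electronegativity (Sr < Mg).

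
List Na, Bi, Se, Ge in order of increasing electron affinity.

Na is in period 3, group 1; Ge is in period 4, group 14; Se is in period 4, group 16; Bi is in period 6, group 15.
Adding an electron releases more energy for atoms nearer the top right (short of the noble gases).
Here both period and group differ, so the two effects have to be weighed against each other.
Bi > Na: period and group pull opposite ways; the across-period shift dominates (91 vs 53 kJ/mol).
Ge > Bi: period and group pull opposite ways; the down-group shift dominates (119 vs 91 kJ/mol).
Se > Ge: both are in period 4; the period trend gives Se the larger value.
Tabulated electron affinity (kJ/mol): Na 53, Ge 119, Se 195, Bi 91.
So from lowest to highest: Na < Bi < Ge < Se.

Na, Bi, Ge, Se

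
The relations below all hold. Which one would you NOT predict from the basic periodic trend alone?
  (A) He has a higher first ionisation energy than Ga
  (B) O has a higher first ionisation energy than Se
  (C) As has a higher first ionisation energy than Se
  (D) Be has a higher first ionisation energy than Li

(C)

The general trend: first ionisation energy increases across a period and decreases down a group.
(A) He (period 1, group 18) vs Ga (period 4, group 13): the stated order agrees with the simple trend.
(B) O (period 2, group 16) vs Se (period 4, group 16): the stated order agrees with the simple trend.
(C) As (period 4, group 15) vs Se (period 4, group 16): the stated order contradicts the simple trend.
(D) Be (period 2, group 2) vs Li (period 2, group 1): the stated order agrees with the simple trend.
The exception is (C): Se (4p⁴) ionizes more easily than half-filled As (4p³).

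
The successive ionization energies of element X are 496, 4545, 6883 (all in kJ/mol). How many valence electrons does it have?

1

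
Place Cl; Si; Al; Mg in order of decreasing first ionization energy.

Cl > Si > Mg > Al

Mg is in period 3, group 2; Al is in period 3, group 13; Si is in period 3, group 14; Cl is in period 3, group 17.
Across a period the outer electron is held more tightly (higher IE₁); down a group it sits in a higher shell, more shielded, and comes off more easily.
All lie in period 3; the across-period trend (first ionization energy increases left to right) applies, with the exception below.
Note the exception: Mg has a higher first ionization energy than Al, contrary to the simple trend — Al's single 3p electron is easier to remove than one from Mg's filled 3s².
Tabulated first ionization energy (kJ/mol): Mg 738, Al 578, Si 786, Cl 1251.
So from highest to lowest: Cl > Si > Mg > Al.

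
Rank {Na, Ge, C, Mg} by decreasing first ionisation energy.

C > Ge > Mg > Na

C is in period 2, group 14; Na is in period 3, group 1; Mg is in period 3, group 2; Ge is in period 4, group 14.
Removing the outermost electron gets harder across a period and easier down a group.
These span different periods and groups, so the two trends combine.
Mg > Na: both are in period 3; the period trend gives Mg the larger value.
Ge > Mg: the two effects oppose for this pair; the across-period effect wins (762 vs 738 kJ/mol).
C > Ge: they share group 14; the group trend gives C the larger value.
Approximate values (kJ/mol): C 1086, Na 496, Mg 738, Ge 762.
So from highest to lowest: C > Ge > Mg > Na.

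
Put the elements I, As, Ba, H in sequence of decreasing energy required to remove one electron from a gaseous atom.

H > I > As > Ba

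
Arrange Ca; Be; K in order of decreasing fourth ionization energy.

Be, Ca, K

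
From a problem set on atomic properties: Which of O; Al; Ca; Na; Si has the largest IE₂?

After 1 electron has been removed, what remains? O⁺ still has 5 valence electrons; Al⁺ still has 2 valence electrons; Ca⁺ still has 1 valence electron; Na⁺ is the bare [Ne] core; Si⁺ still has 3 valence electrons.
Breaking into a closed-shell core is much more expensive than removing a leftover valence electron — Na has the largest IE_2 here.
Valence configurations: O⁺ [He]2s²2p³, Al⁺ [Ne]3s², Ca⁺ [Ar]4s¹, Si⁺ [Ne]3s²3p¹.
Si⁺ loses a lone 3p electron whereas Al⁺ must break into a filled 3s² pair, so IE_2(Al) > IE_2(Si) even though Si has the higher nuclear charge.
Approximate IE_2 values (kJ/mol): O 3388, Al 1817, Ca 1145, Na 4562, Si 1577.
So the second ionization energies run Ca < Si < Al < O < Na.

Na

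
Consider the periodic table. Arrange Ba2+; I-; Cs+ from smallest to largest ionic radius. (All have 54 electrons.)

Ba2+, Cs+, I-

All of these have 54 electrons, so size is governed by nuclear charge alone: the more protons, the stronger the pull on the same electron cloud, and the smaller the ion.
Nuclear charges: Ba2+ (Z=56), Cs+ (Z=55), I- (Z=53).
Smallest to largest: Ba2+ < Cs+ < I-.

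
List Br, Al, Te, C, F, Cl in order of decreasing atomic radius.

C is in period 2, group 14; F is in period 2, group 17; Al is in period 3, group 13; Cl is in period 3, group 17; Br is in period 4, group 17; Te is in period 5, group 16.
Across a period the added protons contract the valence shell; down a group each new principal shell makes the atom larger.
These span different periods and groups, so the two trends combine.
C > F: both are in period 2; the period trend gives C the larger value.
Cl > C: the two effects oppose for this pair; the down-group effect wins (99 vs 75 pm).
Br > Cl: they share group 17; the group trend gives Br the larger value.
Al > Br: the two effects oppose for this pair; the across-period effect wins (126 vs 114 pm).
Te > Al: the two effects oppose for this pair; the down-group effect wins (136 vs 126 pm).
Approximate values (pm): C 75, F 64, Al 126, Cl 99, Br 114, Te 136.
So from largest to smallest: Te > Al > Br > Cl > C > F.

Te > Al > Br > Cl > C > F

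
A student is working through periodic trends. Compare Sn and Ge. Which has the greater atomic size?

Ge is in period 4, group 14; Sn is in period 5, group 14.
Moving right in a period, electrons are added to the same shell under a stronger nuclear pull, so atoms get smaller; moving down, a new shell is opened and atoms get larger.
All are in group 14, so atomic radius increases down the group.
So Sn has the greater atomic size (Sn > Ge).

Sn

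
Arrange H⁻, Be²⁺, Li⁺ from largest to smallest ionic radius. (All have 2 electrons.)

H⁻ > Li⁺ > Be²⁺

All of these have 2 electrons, so size is governed by nuclear charge alone: the more protons, the stronger the pull on the same electron cloud, and the smaller the ion.
Nuclear charges: Be²⁺ (Z=4), Li⁺ (Z=3), H⁻ (Z=1).
Largest to smallest: H⁻ > Li⁺ > Be²⁺.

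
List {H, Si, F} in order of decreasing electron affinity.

EA tends to increase across a period and decrease down a group, though the pattern is less regular than for IE or radius.
Neither a single period nor a single group — weigh both effects.
Si > H: the two effects oppose for this pair; the across-period effect wins (134 vs 73 kJ/mol).
F > Si: both effects reinforce here, so F is clearly the higher of the two.
Tabulated electron affinity (kJ/mol): H 73, F 328, Si 134.
So from highest to lowest: F > Si > H.

F > Si > H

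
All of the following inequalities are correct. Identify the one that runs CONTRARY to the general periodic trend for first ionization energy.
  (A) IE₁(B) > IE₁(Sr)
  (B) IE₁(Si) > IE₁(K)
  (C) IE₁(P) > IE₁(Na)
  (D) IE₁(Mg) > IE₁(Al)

The general trend: first ionization energy increases across a period and decreases down a group.
(A) B (period 2, group 13) vs Sr (period 5, group 2): the stated order agrees with the simple trend.
(B) Si (period 3, group 14) vs K (period 4, group 1): the stated order agrees with the simple trend.
(C) P (period 3, group 15) vs Na (period 3, group 1): the stated order agrees with the simple trend.
(D) Mg (period 3, group 2) vs Al (period 3, group 13): the stated order contradicts the simple trend.
The exception is (D): Al's single 3p electron is easier to remove than one from Mg's filled 3s².

(D)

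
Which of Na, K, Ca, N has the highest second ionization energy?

Na

IE_2 is the cost of taking one more electron from the +1 cation: Na⁺ is the bare [Ne] core; K⁺ is the bare [Ar] core; Ca⁺ still has 1 valence electron; N⁺ still has 4 valence electrons.
Core electrons are held far more tightly than valence electrons, so K and Na top the IE_2 order.
Valence configurations: Ca⁺ [Ar]4s¹, N⁺ [He]2s²2p².
Approximate IE_2 values (kJ/mol): Na 4562, K 3052, Ca 1145, N 2856.
Hence IE_2: Ca < N < K < Na.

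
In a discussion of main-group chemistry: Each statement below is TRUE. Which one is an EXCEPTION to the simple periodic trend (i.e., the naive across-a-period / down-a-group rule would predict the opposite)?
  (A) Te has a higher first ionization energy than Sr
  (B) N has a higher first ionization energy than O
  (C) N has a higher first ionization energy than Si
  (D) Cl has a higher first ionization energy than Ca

(B)

The general trend: first ionization energy increases across a period and decreases down a group.
(A) Te (period 5, group 16) vs Sr (period 5, group 2): the stated order agrees with the simple trend.
(B) N (period 2, group 15) vs O (period 2, group 16): the stated order contradicts the simple trend.
(C) N (period 2, group 15) vs Si (period 3, group 14): the stated order agrees with the simple trend.
(D) Cl (period 3, group 17) vs Ca (period 4, group 2): the stated order agrees with the simple trend.
The exception is (B): pairing an electron in O's 2p⁴ costs repulsion energy, so O ionizes more easily than half-filled N (2p³).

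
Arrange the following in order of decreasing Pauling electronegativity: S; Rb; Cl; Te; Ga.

Cl > S > Te > Ga > Rb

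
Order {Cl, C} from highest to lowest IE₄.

IE_4 is the cost of taking one more electron from the +3 cation: Cl³⁺ still has 4 valence electrons; C³⁺ still has 1 valence electron.
All are still removing valence electrons, so compare the +3 ions as you would atoms: IE_4 generally rises across a period (higher Z_eff) and falls down a group (larger shell), subject to the usual subshell exceptions.
Valence configurations: Cl³⁺ [Ne]3s²3p², C³⁺ [He]2s¹.
Approximate IE_4 values (kJ/mol): Cl 5159, C 6223.
So the fourth ionization energies run Cl < C.

C > Cl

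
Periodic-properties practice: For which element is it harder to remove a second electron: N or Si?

N

The second ionization energy removes an electron from the +1 ion. For each element: N⁺ still has 4 valence electrons; Si⁺ still has 3 valence electrons.
All are still removing valence electrons, so compare the +1 ions as you would atoms: IE_2 generally rises across a period (higher Z_eff) and falls down a group (larger shell), subject to the usual subshell exceptions.
Valence configurations: N⁺ [He]2s²2p², Si⁺ [Ne]3s²3p¹.
Approximate IE_2 values (kJ/mol): N 2856, Si 1577.
Putting it together, IE_2: Si < N.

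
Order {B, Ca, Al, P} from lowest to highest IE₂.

Ca < Al < P < B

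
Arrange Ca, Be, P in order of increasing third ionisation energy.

P, Ca, Be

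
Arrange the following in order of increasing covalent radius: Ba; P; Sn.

P, Sn, Ba

P is in period 3, group 15; Sn is in period 5, group 14; Ba is in period 6, group 2.
Radius decreases left→right (rising Z_eff, same n) and increases top→bottom (higher n).
Here both period and group differ, so the two effects have to be weighed against each other.
Sn > P: both effects reinforce here, so Sn is clearly the larger of the two.
Ba > Sn: relative to Sn, both the across-period and down-group shifts push Ba's atomic radius up.
For reference (pm): P 111, Sn 140, Ba 196.
So from smallest to largest: P < Sn < Ba.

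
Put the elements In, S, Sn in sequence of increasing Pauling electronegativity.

In < Sn < S

S is in period 3, group 16; In is in period 5, group 13; Sn is in period 5, group 14.
Electronegativity increases across a period and decreases down a group, tracking effective nuclear charge and atomic size.
These span different periods and groups, so the two trends combine.
Sn > In: Sn lies to the right of In in period 5, so the across-period effect alone puts Sn higher.
S > Sn: both effects reinforce here, so S is clearly the higher of the two.
Tabulated electronegativity (Pauling): S 2.58, In 1.78, Sn 1.96.
So from lowest to highest: In < Sn < S.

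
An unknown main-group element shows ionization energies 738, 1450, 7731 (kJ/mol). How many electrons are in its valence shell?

Look for the largest jump between consecutive ionization energies: IE3/IE2 ≈ 5.3, far larger than any earlier ratio.
That jump marks the point where a core electron is being removed. So the atom has 2 valence electrons.

2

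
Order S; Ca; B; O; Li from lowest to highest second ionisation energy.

After 1 electron has been removed, what remains? S⁺ still has 5 valence electrons; Ca⁺ still has 1 valence electron; B⁺ still has 2 valence electrons; O⁺ still has 5 valence electrons; Li⁺ is the bare [He] core.
Core electrons are held far more tightly than valence electrons, so Li tops the IE_2 order.
Valence configurations: S⁺ [Ne]3s²3p³, Ca⁺ [Ar]4s¹, B⁺ [He]2s², O⁺ [He]2s²2p³.
The numbers (kJ/mol): S 2252, Ca 1145, B 2427, O 3388, Li 7298.
So the second ionization energies run Ca < S < B < O < Li.

Ca < S < B < O < Li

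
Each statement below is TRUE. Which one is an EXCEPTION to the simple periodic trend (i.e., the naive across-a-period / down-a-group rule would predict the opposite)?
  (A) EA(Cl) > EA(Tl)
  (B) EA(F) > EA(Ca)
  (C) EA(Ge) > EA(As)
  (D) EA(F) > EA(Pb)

The general trend: electron affinity increases across a period and decreases down a group.
(A) Cl (period 3, group 17) vs Tl (period 6, group 13): the stated order agrees with the simple trend.
(B) F (period 2, group 17) vs Ca (period 4, group 2): the stated order agrees with the simple trend.
(C) Ge (period 4, group 14) vs As (period 4, group 15): the stated order contradicts the simple trend.
(D) F (period 2, group 17) vs Pb (period 6, group 14): the stated order agrees with the simple trend.
The exception is (C): adding an electron to As's half-filled 4p³ is unfavourable, so Ge (4p²) has the more exothermic EA.

(C)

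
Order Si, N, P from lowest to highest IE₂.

After 1 electron has been removed, what remains? Si⁺ still has 3 valence electrons; N⁺ still has 4 valence electrons; P⁺ still has 4 valence electrons.
All are still removing valence electrons, so compare the +1 ions as you would atoms: IE_2 generally rises across a period (higher Z_eff) and falls down a group (larger shell), subject to the usual subshell exceptions.
Valence configurations: Si⁺ [Ne]3s²3p¹, N⁺ [He]2s²2p², P⁺ [Ne]3s²3p².
Approximate IE_2 values (kJ/mol): Si 1577, N 2856, P 1907.
Hence IE_2: Si < P < N.

Si < P < N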